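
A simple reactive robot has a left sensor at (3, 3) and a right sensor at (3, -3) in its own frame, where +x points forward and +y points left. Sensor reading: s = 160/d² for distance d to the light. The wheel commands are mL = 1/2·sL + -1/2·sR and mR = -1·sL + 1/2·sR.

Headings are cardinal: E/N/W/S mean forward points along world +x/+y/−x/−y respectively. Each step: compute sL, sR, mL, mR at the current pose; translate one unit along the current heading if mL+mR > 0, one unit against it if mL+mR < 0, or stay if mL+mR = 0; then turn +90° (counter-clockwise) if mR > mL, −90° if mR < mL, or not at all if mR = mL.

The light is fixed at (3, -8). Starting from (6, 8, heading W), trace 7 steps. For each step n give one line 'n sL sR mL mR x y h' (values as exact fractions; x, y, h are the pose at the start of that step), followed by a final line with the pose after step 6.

n=0: pose=(6,8,W); sL=160/169, sR=160/361; mL=15360/61009, mR=-44240/61009; mL+mR=-80/169 → advance -1; mR−mL=-59600/61009 → turn -1·90°
n=1: pose=(7,8,N); sL=80/181, sR=16/41; mL=192/7421, mR=-1832/7421; mL+mR=-40/181 → advance -1; mR−mL=-2024/7421 → turn -1·90°
n=2: pose=(7,7,E); sL=160/373, sR=160/193; mL=-14400/71989, mR=-1040/71989; mL+mR=-80/373 → advance -1; mR−mL=13360/71989 → turn +1·90°
n=3: pose=(6,7,N); sL=40/81, sR=4/9; mL=2/81, mR=-22/81; mL+mR=-20/81 → advance -1; mR−mL=-8/27 → turn -1·90°
n=4: pose=(6,6,E); sL=32/65, sR=160/157; mL=-2688/10205, mR=176/10205; mL+mR=-16/65 → advance -1; mR−mL=2864/10205 → turn +1·90°
n=5: pose=(5,6,N); sL=16/29, sR=80/157; mL=96/4553, mR=-1352/4553; mL+mR=-8/29 → advance -1; mR−mL=-1448/4553 → turn -1·90°
n=6: pose=(5,5,E); sL=160/281, sR=32/25; mL=-2496/7025, mR=496/7025; mL+mR=-80/281 → advance -1; mR−mL=2992/7025 → turn +1·90°

0 160/169 160/361 15360/61009 -44240/61009 6 8 W
1 80/181 16/41 192/7421 -1832/7421 7 8 N
2 160/373 160/193 -14400/71989 -1040/71989 7 7 E
3 40/81 4/9 2/81 -22/81 6 7 N
4 32/65 160/157 -2688/10205 176/10205 6 6 E
5 16/29 80/157 96/4553 -1352/4553 5 6 N
6 160/281 32/25 -2496/7025 496/7025 5 5 E
final 4 5 N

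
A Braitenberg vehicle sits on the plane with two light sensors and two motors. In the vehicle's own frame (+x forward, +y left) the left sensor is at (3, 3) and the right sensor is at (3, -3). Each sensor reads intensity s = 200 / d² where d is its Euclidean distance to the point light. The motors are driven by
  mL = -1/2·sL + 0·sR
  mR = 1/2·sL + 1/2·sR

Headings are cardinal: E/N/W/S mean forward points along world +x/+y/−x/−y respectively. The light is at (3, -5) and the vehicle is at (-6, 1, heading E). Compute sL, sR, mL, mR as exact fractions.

left sensor world pos  = (-3, 4); dL² = 117
right sensor world pos = (-3, -2); dR² = 45
sL = 200/117 = 200/117
sR = 200/45 = 40/9
mL = -1/2·sL + 0·sR = -100/117
mR = 1/2·sL + 1/2·sR = 40/13

200/117 40/9 -100/117 40/13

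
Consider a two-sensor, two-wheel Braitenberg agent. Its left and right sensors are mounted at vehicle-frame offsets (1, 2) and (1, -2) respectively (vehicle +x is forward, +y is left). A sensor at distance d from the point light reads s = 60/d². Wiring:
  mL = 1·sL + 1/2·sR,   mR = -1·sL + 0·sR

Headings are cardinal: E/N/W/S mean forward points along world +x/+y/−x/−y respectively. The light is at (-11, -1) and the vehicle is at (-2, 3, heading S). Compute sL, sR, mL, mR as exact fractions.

left sensor world pos  = (0, 2); dL² = 130
right sensor world pos = (-4, 2); dR² = 58
sL = 60/130 = 6/13
sR = 60/58 = 30/29
mL = 1·sL + 1/2·sR = 369/377
mR = -1·sL + 0·sR = -6/13

6/13 30/29 369/377 -6/13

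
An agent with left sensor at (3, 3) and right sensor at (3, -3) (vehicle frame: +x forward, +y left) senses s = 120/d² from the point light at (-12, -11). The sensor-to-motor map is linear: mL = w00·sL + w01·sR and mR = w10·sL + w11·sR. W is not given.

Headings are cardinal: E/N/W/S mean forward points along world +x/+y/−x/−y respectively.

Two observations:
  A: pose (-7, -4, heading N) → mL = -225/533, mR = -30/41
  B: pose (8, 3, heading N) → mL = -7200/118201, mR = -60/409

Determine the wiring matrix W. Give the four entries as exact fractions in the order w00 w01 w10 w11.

obs A: pose=(-7,-4,N) → sL=15/13, sR=30/41, mL=-225/533, mR=-30/41
obs B: pose=(8,3,N) → sL=60/289, sR=60/409, mL=-7200/118201, mR=-60/409
sensor matrix S = [[15/13, 30/41], [60/289, 60/409]]; det S = 1093500/63001133
solve [mL_A; mL_B] = S·[w00; w01] and [mR_A; mR_B] = S·[w10; w11]:
  w00 = -1, w01 = 1, w10 = 0, w11 = -1

-1 1 0 -1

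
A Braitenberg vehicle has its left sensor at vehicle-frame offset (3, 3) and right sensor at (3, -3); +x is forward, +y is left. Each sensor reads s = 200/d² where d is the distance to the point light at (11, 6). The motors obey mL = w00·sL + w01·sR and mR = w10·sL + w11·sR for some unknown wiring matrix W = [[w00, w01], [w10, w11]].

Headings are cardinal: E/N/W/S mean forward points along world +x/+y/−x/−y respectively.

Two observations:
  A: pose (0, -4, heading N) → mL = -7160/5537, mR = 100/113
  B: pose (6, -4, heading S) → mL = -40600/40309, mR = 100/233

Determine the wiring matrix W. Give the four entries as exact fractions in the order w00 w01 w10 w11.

-1/2 -1/2 0 1/2

obs A: pose=(0,-4,N) → sL=40/49, sR=200/113, mL=-7160/5537, mR=100/113
obs B: pose=(6,-4,S) → sL=200/173, sR=200/233, mL=-40600/40309, mR=100/233
sensor matrix S = [[40/49, 200/113], [200/173, 200/233]]; det S = -300288000/223190933
solve [mL_A; mL_B] = S·[w00; w01] and [mR_A; mR_B] = S·[w10; w11]:
  w00 = -1/2, w01 = -1/2, w10 = 0, w11 = 1/2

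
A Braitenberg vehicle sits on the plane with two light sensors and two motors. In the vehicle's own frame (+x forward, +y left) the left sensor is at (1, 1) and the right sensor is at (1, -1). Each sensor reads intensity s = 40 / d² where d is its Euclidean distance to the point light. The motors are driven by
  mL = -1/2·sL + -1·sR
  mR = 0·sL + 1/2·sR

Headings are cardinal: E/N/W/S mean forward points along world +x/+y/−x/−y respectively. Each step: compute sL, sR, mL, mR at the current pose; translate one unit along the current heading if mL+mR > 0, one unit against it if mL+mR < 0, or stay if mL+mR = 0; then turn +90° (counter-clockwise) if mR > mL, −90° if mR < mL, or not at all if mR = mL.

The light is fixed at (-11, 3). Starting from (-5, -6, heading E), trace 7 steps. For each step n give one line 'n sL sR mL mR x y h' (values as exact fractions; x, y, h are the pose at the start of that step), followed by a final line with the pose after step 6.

n=0: pose=(-5,-6,E); sL=40/113, sR=40/149; mL=-7500/16837, mR=20/149; mL+mR=-5240/16837 → advance -1; mR−mL=9760/16837 → turn +1·90°
n=1: pose=(-6,-6,N); sL=1/2, sR=2/5; mL=-13/20, mR=1/5; mL+mR=-9/20 → advance -1; mR−mL=17/20 → turn +1·90°
n=2: pose=(-6,-7,W); sL=40/137, sR=40/97; mL=-7420/13289, mR=20/97; mL+mR=-4680/13289 → advance -1; mR−mL=10160/13289 → turn +1·90°
n=3: pose=(-5,-7,S); sL=4/17, sR=20/73; mL=-486/1241, mR=10/73; mL+mR=-316/1241 → advance -1; mR−mL=656/1241 → turn +1·90°
n=4: pose=(-5,-6,E); sL=40/113, sR=40/149; mL=-7500/16837, mR=20/149; mL+mR=-5240/16837 → advance -1; mR−mL=9760/16837 → turn +1·90°
n=5: pose=(-6,-6,N); sL=1/2, sR=2/5; mL=-13/20, mR=1/5; mL+mR=-9/20 → advance -1; mR−mL=17/20 → turn +1·90°
n=6: pose=(-6,-7,W); sL=40/137, sR=40/97; mL=-7420/13289, mR=20/97; mL+mR=-4680/13289 → advance -1; mR−mL=10160/13289 → turn +1·90°

0 40/113 40/149 -7500/16837 20/149 -5 -6 E
1 1/2 2/5 -13/20 1/5 -6 -6 N
2 40/137 40/97 -7420/13289 20/97 -6 -7 W
3 4/17 20/73 -486/1241 10/73 -5 -7 S
4 40/113 40/149 -7500/16837 20/149 -5 -6 E
5 1/2 2/5 -13/20 1/5 -6 -6 N
6 40/137 40/97 -7420/13289 20/97 -6 -7 W
final -5 -7 S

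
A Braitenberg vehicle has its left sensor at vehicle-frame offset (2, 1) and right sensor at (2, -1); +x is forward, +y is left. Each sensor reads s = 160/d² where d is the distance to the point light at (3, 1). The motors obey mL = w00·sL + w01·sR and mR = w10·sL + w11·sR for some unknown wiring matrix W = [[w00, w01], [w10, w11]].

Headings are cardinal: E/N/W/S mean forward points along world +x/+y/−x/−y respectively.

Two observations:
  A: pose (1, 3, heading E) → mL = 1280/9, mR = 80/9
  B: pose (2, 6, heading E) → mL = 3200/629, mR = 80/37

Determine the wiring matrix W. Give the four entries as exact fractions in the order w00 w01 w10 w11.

-1 1 1/2 0

obs A: pose=(1,3,E) → sL=160/9, sR=160, mL=1280/9, mR=80/9
obs B: pose=(2,6,E) → sL=160/37, sR=160/17, mL=3200/629, mR=80/37
sensor matrix S = [[160/9, 160], [160/37, 160/17]]; det S = -2969600/5661
solve [mL_A; mL_B] = S·[w00; w01] and [mR_A; mR_B] = S·[w10; w11]:
  w00 = -1, w01 = 1, w10 = 1/2, w11 = 0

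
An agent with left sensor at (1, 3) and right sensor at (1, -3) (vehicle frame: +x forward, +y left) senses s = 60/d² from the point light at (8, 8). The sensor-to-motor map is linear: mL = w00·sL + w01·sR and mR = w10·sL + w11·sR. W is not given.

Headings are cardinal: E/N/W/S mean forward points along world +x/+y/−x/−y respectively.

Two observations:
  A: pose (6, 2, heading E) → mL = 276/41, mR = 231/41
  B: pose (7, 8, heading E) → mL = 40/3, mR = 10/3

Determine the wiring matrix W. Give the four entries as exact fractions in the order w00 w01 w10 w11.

obs A: pose=(6,2,E) → sL=6, sR=30/41, mL=276/41, mR=231/41
obs B: pose=(7,8,E) → sL=20/3, sR=20/3, mL=40/3, mR=10/3
sensor matrix S = [[6, 30/41], [20/3, 20/3]]; det S = 1440/41
solve [mL_A; mL_B] = S·[w00; w01] and [mR_A; mR_B] = S·[w10; w11]:
  w00 = 1, w01 = 1, w10 = 1, w11 = -1/2

1 1 1 -1/2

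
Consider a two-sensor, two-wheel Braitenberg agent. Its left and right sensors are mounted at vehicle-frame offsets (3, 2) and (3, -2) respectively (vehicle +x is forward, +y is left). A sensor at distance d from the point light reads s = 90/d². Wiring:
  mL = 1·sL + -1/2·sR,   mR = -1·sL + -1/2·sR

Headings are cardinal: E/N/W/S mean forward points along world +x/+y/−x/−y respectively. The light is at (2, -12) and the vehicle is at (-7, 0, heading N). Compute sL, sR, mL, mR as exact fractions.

left sensor world pos  = (-9, 3); dL² = 346
right sensor world pos = (-5, 3); dR² = 274
sL = 90/346 = 45/173
sR = 90/274 = 45/137
mL = 1·sL + -1/2·sR = 4545/47402
mR = -1·sL + -1/2·sR = -20115/47402

45/173 45/137 4545/47402 -20115/47402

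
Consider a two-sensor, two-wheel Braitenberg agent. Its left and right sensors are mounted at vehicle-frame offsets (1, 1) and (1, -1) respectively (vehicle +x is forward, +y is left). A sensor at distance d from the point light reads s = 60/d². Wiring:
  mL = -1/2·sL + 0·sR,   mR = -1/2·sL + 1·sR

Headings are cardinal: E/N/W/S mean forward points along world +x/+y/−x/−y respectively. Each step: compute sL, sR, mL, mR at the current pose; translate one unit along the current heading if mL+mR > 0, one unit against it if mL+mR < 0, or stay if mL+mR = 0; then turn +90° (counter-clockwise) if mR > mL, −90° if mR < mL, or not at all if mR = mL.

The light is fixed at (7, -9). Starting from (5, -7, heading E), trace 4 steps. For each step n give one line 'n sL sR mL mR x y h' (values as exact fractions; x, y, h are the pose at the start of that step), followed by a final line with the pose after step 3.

n=0: pose=(5,-7,E); sL=6, sR=30; mL=-3, mR=27; mL+mR=24 → advance +1; mR−mL=30 → turn +1·90°
n=1: pose=(6,-7,N); sL=60/13, sR=20/3; mL=-30/13, mR=170/39; mL+mR=80/39 → advance +1; mR−mL=20/3 → turn +1·90°
n=2: pose=(6,-6,W); sL=15/2, sR=3; mL=-15/4, mR=-3/4; mL+mR=-9/2 → advance -1; mR−mL=3 → turn +1·90°
n=3: pose=(7,-6,S); sL=12, sR=12; mL=-6, mR=6; mL+mR=0 → advance +0; mR−mL=12 → turn +1·90°

0 6 30 -3 27 5 -7 E
1 60/13 20/3 -30/13 170/39 6 -7 N
2 15/2 3 -15/4 -3/4 6 -6 W
3 12 12 -6 6 7 -6 S
final 7 -6 E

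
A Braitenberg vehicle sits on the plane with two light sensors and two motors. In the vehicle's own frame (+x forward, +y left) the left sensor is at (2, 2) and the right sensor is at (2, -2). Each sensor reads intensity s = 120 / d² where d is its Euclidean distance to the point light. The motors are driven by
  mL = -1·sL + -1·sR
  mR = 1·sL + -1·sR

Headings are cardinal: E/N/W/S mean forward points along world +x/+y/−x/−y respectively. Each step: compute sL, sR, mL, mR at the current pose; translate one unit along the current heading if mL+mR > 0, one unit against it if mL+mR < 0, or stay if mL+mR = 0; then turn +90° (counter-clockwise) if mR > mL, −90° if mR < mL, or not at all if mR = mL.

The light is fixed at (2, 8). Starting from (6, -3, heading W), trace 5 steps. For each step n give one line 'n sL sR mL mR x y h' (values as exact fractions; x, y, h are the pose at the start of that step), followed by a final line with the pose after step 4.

n=0: pose=(6,-3,W); sL=120/173, sR=24/17; mL=-6192/2941, mR=-2112/2941; mL+mR=-48/17 → advance -1; mR−mL=240/173 → turn +1·90°
n=1: pose=(7,-3,S); sL=60/109, sR=60/89; mL=-11880/9701, mR=-1200/9701; mL+mR=-120/89 → advance -1; mR−mL=120/109 → turn +1·90°
n=2: pose=(7,-2,E); sL=120/113, sR=120/193; mL=-36720/21809, mR=9600/21809; mL+mR=-240/193 → advance -1; mR−mL=240/113 → turn +1·90°
n=3: pose=(6,-2,N); sL=30/17, sR=6/5; mL=-252/85, mR=48/85; mL+mR=-12/5 → advance -1; mR−mL=60/17 → turn +1·90°
n=4: pose=(6,-3,W); sL=120/173, sR=24/17; mL=-6192/2941, mR=-2112/2941; mL+mR=-48/17 → advance -1; mR−mL=240/173 → turn +1·90°

0 120/173 24/17 -6192/2941 -2112/2941 6 -3 W
1 60/109 60/89 -11880/9701 -1200/9701 7 -3 S
2 120/113 120/193 -36720/21809 9600/21809 7 -2 E
3 30/17 6/5 -252/85 48/85 6 -2 N
4 120/173 24/17 -6192/2941 -2112/2941 6 -3 W
final 7 -3 S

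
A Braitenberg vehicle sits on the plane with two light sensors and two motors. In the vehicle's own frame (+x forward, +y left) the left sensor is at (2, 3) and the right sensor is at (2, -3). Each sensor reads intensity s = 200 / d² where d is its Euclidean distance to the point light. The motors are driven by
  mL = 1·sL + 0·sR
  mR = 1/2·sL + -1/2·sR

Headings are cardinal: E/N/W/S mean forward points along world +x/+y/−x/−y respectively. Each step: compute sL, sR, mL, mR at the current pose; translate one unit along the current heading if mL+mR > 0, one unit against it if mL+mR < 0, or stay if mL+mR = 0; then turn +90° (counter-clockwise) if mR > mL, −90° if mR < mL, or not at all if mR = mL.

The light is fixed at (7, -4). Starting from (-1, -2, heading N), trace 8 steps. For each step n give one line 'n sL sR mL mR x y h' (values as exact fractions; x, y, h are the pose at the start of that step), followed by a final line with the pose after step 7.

n=0: pose=(-1,-2,N); sL=200/137, sR=200/41; mL=200/137, mR=-9600/5617; mL+mR=-1400/5617 → advance -1; mR−mL=-17800/5617 → turn -1·90°
n=1: pose=(-1,-3,E); sL=50/13, sR=5; mL=50/13, mR=-15/26; mL+mR=85/26 → advance +1; mR−mL=-115/26 → turn -1·90°
n=2: pose=(0,-3,S); sL=200/17, sR=200/101; mL=200/17, mR=8400/1717; mL+mR=28600/1717 → advance +1; mR−mL=-11800/1717 → turn -1·90°
n=3: pose=(0,-4,W); sL=20/9, sR=20/9; mL=20/9, mR=0; mL+mR=20/9 → advance +1; mR−mL=-20/9 → turn -1·90°
n=4: pose=(-1,-4,N); sL=8/5, sR=200/29; mL=8/5, mR=-384/145; mL+mR=-152/145 → advance -1; mR−mL=-616/145 → turn -1·90°
n=5: pose=(-1,-5,E); sL=5, sR=50/13; mL=5, mR=15/26; mL+mR=145/26 → advance +1; mR−mL=-115/26 → turn -1·90°
n=6: pose=(0,-5,S); sL=8, sR=200/109; mL=8, mR=336/109; mL+mR=1208/109 → advance +1; mR−mL=-536/109 → turn -1·90°
n=7: pose=(0,-6,W); sL=100/53, sR=100/41; mL=100/53, mR=-600/2173; mL+mR=3500/2173 → advance +1; mR−mL=-4700/2173 → turn -1·90°

0 200/137 200/41 200/137 -9600/5617 -1 -2 N
1 50/13 5 50/13 -15/26 -1 -3 E
2 200/17 200/101 200/17 8400/1717 0 -3 S
3 20/9 20/9 20/9 0 0 -4 W
4 8/5 200/29 8/5 -384/145 -1 -4 N
5 5 50/13 5 15/26 -1 -5 E
6 8 200/109 8 336/109 0 -5 S
7 100/53 100/41 100/53 -600/2173 0 -6 W
final -1 -6 N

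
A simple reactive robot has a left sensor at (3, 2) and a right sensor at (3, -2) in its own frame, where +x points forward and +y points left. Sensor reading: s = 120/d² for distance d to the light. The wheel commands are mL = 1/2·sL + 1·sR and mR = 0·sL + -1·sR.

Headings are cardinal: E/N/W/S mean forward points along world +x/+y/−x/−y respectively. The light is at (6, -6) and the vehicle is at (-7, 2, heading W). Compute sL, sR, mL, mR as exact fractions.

left sensor world pos  = (-10, 0); dL² = 292
right sensor world pos = (-10, 4); dR² = 356
sL = 120/292 = 30/73
sR = 120/356 = 30/89
mL = 1/2·sL + 1·sR = 3525/6497
mR = 0·sL + -1·sR = -30/89

30/73 30/89 3525/6497 -30/89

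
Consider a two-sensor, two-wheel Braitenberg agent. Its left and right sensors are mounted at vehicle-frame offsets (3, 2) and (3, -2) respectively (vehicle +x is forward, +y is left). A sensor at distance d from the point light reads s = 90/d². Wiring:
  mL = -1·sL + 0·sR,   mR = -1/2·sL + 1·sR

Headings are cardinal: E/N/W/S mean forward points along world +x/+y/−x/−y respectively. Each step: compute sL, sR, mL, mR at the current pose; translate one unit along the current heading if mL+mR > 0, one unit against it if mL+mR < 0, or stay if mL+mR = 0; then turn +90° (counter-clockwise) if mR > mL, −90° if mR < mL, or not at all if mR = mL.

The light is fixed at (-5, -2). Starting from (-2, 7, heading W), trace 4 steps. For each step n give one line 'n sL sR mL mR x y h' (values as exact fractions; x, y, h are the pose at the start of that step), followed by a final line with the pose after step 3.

n=0: pose=(-2,7,W); sL=90/49, sR=90/121; mL=-90/49, mR=-1035/5929; mL+mR=-11925/5929 → advance -1; mR−mL=9855/5929 → turn +1·90°
n=1: pose=(-1,7,S); sL=5/4, sR=9/4; mL=-5/4, mR=13/8; mL+mR=3/8 → advance +1; mR−mL=23/8 → turn +1·90°
n=2: pose=(-1,6,E); sL=90/149, sR=18/17; mL=-90/149, mR=1917/2533; mL+mR=387/2533 → advance +1; mR−mL=3447/2533 → turn +1·90°
n=3: pose=(0,6,N); sL=9/13, sR=9/17; mL=-9/13, mR=81/442; mL+mR=-225/442 → advance -1; mR−mL=387/442 → turn +1·90°

0 90/49 90/121 -90/49 -1035/5929 -2 7 W
1 5/4 9/4 -5/4 13/8 -1 7 S
2 90/149 18/17 -90/149 1917/2533 -1 6 E
3 9/13 9/17 -9/13 81/442 0 6 N
final 0 5 W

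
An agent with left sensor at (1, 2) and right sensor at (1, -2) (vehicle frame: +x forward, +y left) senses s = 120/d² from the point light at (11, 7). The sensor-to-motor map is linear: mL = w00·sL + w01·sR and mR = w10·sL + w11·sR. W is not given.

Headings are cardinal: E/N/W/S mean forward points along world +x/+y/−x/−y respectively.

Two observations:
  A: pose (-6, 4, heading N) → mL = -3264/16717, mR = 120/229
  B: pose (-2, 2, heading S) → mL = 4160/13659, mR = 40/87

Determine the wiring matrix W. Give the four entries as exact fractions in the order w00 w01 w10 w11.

1 -1 0 1

obs A: pose=(-6,4,N) → sL=24/73, sR=120/229, mL=-3264/16717, mR=120/229
obs B: pose=(-2,2,S) → sL=120/157, sR=40/87, mL=4160/13659, mR=40/87
sensor matrix S = [[24/73, 120/229], [120/157, 40/87]]; det S = -18979840/76112501
solve [mL_A; mL_B] = S·[w00; w01] and [mR_A; mR_B] = S·[w10; w11]:
  w00 = 1, w01 = -1, w10 = 0, w11 = 1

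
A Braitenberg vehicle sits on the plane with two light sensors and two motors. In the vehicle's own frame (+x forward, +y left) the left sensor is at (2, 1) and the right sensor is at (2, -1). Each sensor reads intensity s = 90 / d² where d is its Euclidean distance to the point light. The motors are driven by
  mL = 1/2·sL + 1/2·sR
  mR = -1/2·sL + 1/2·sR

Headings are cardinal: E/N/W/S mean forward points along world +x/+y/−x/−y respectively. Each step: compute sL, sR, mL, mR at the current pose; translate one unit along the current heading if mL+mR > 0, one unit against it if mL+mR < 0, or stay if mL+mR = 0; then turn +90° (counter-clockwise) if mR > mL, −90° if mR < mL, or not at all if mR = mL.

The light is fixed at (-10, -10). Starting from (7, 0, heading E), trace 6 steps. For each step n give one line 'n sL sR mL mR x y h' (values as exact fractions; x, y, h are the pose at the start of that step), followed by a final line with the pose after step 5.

0 45/241 45/221 10395/53261 450/53261 7 0 E
1 18/85 90/353 7002/30005 648/30005 8 0 S
2 9/32 45/178 1521/5696 -81/5696 8 -1 W
3 90/377 18/89 7398/33553 -612/33553 7 -1 N
4 45/241 45/221 10395/53261 450/53261 7 0 E
5 18/85 90/353 7002/30005 648/30005 8 0 S
final 8 -1 W

n=0: pose=(7,0,E); sL=45/241, sR=45/221; mL=10395/53261, mR=450/53261; mL+mR=45/221 → advance +1; mR−mL=-45/241 → turn -1·90°
n=1: pose=(8,0,S); sL=18/85, sR=90/353; mL=7002/30005, mR=648/30005; mL+mR=90/353 → advance +1; mR−mL=-18/85 → turn -1·90°
n=2: pose=(8,-1,W); sL=9/32, sR=45/178; mL=1521/5696, mR=-81/5696; mL+mR=45/178 → advance +1; mR−mL=-9/32 → turn -1·90°
n=3: pose=(7,-1,N); sL=90/377, sR=18/89; mL=7398/33553, mR=-612/33553; mL+mR=18/89 → advance +1; mR−mL=-90/377 → turn -1·90°
n=4: pose=(7,0,E); sL=45/241, sR=45/221; mL=10395/53261, mR=450/53261; mL+mR=45/221 → advance +1; mR−mL=-45/241 → turn -1·90°
n=5: pose=(8,0,S); sL=18/85, sR=90/353; mL=7002/30005, mR=648/30005; mL+mR=90/353 → advance +1; mR−mL=-18/85 → turn -1·90°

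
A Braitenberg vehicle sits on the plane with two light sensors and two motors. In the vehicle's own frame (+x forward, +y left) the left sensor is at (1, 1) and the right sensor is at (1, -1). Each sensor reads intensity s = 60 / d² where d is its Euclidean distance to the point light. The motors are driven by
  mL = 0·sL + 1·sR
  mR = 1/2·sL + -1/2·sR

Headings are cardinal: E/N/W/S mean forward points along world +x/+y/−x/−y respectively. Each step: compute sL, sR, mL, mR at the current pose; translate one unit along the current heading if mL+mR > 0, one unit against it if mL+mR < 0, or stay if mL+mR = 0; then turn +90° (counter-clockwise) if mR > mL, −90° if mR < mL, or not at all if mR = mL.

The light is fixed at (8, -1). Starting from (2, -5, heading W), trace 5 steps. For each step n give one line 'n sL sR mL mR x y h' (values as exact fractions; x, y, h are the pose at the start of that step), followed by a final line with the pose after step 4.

0 30/37 30/29 30/29 -120/1073 2 -5 W
1 60/73 4/3 4/3 -56/219 1 -5 N
2 3/2 15/13 15/13 9/52 1 -4 E
3 60/41 12/13 12/13 144/533 2 -4 S
4 30/37 30/29 30/29 -120/1073 2 -5 W
final 1 -5 N

n=0: pose=(2,-5,W); sL=30/37, sR=30/29; mL=30/29, mR=-120/1073; mL+mR=990/1073 → advance +1; mR−mL=-1230/1073 → turn -1·90°
n=1: pose=(1,-5,N); sL=60/73, sR=4/3; mL=4/3, mR=-56/219; mL+mR=236/219 → advance +1; mR−mL=-116/73 → turn -1·90°
n=2: pose=(1,-4,E); sL=3/2, sR=15/13; mL=15/13, mR=9/52; mL+mR=69/52 → advance +1; mR−mL=-51/52 → turn -1·90°
n=3: pose=(2,-4,S); sL=60/41, sR=12/13; mL=12/13, mR=144/533; mL+mR=636/533 → advance +1; mR−mL=-348/533 → turn -1·90°
n=4: pose=(2,-5,W); sL=30/37, sR=30/29; mL=30/29, mR=-120/1073; mL+mR=990/1073 → advance +1; mR−mL=-1230/1073 → turn -1·90°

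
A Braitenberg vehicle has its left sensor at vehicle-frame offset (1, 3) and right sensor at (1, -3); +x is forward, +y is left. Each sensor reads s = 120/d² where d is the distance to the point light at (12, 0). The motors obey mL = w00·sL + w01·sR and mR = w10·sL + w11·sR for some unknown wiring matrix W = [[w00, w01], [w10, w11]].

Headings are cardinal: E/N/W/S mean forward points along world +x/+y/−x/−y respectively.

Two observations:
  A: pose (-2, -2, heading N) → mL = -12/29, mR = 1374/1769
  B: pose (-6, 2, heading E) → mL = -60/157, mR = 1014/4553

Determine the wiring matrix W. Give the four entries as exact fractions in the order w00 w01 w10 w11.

-1 0 -1/2 1

obs A: pose=(-2,-2,N) → sL=12/29, sR=60/61, mL=-12/29, mR=1374/1769
obs B: pose=(-6,2,E) → sL=60/157, sR=12/29, mL=-60/157, mR=1014/4553
sensor matrix S = [[12/29, 60/61], [60/157, 12/29]]; det S = -1648512/8054257
solve [mL_A; mL_B] = S·[w00; w01] and [mR_A; mR_B] = S·[w10; w11]:
  w00 = -1, w01 = 0, w10 = -1/2, w11 = 1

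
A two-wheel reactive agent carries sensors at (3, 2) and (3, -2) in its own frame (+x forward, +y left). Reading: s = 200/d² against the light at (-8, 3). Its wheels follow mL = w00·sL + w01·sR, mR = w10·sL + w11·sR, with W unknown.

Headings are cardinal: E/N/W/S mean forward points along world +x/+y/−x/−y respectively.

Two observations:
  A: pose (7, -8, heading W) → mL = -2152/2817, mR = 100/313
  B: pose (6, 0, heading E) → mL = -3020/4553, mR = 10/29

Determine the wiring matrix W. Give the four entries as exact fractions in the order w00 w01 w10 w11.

-1/2 -1/2 1/2 0

obs A: pose=(7,-8,W) → sL=200/313, sR=8/9, mL=-2152/2817, mR=100/313
obs B: pose=(6,0,E) → sL=20/29, sR=100/157, mL=-3020/4553, mR=10/29
sensor matrix S = [[200/313, 8/9], [20/29, 100/157]]; det S = -2642560/12825801
solve [mL_A; mL_B] = S·[w00; w01] and [mR_A; mR_B] = S·[w10; w11]:
  w00 = -1/2, w01 = -1/2, w10 = 1/2, w11 = 0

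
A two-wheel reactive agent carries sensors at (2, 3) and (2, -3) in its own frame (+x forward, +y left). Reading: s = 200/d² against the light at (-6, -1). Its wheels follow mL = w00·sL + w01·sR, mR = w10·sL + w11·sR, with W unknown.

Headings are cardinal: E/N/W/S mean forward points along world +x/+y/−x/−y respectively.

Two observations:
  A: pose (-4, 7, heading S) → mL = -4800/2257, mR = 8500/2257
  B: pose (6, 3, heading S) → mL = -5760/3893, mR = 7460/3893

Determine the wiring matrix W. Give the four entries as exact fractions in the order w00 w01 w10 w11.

obs A: pose=(-4,7,S) → sL=200/61, sR=200/37, mL=-4800/2257, mR=8500/2257
obs B: pose=(6,3,S) → sL=200/229, sR=40/17, mL=-5760/3893, mR=7460/3893
sensor matrix S = [[200/61, 200/37], [200/229, 40/17]]; det S = 26304000/8786501
solve [mL_A; mL_B] = S·[w00; w01] and [mR_A; mR_B] = S·[w10; w11]:
  w00 = 1, w01 = -1, w10 = -1/2, w11 = 1

1 -1 -1/2 1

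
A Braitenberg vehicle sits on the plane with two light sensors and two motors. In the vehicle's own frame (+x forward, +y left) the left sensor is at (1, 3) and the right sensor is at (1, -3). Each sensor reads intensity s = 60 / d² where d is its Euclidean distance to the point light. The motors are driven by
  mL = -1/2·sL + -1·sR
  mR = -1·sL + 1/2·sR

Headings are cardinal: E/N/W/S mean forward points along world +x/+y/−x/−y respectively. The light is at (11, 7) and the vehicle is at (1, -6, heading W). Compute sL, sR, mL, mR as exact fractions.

60/377 60/221 -2250/6409 -150/6409

left sensor world pos  = (0, -9); dL² = 377
right sensor world pos = (0, -3); dR² = 221
sL = 60/377 = 60/377
sR = 60/221 = 60/221
mL = -1/2·sL + -1·sR = -2250/6409
mR = -1·sL + 1/2·sR = -150/6409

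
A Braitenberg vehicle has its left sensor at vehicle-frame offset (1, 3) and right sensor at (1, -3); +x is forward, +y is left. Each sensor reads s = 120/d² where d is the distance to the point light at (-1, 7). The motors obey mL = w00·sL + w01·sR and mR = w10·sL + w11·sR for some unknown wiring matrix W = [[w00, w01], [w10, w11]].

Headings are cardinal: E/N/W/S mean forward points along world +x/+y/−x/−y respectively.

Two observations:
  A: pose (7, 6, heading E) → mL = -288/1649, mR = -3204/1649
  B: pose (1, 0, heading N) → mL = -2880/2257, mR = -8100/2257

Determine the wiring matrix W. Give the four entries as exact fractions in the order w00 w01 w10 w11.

-1 1 -1/2 -1

obs A: pose=(7,6,E) → sL=24/17, sR=120/97, mL=-288/1649, mR=-3204/1649
obs B: pose=(1,0,N) → sL=120/37, sR=120/61, mL=-2880/2257, mR=-8100/2257
sensor matrix S = [[24/17, 120/97], [120/37, 120/61]]; det S = -4596480/3721793
solve [mL_A; mL_B] = S·[w00; w01] and [mR_A; mR_B] = S·[w10; w11]:
  w00 = -1, w01 = 1, w10 = -1/2, w11 = -1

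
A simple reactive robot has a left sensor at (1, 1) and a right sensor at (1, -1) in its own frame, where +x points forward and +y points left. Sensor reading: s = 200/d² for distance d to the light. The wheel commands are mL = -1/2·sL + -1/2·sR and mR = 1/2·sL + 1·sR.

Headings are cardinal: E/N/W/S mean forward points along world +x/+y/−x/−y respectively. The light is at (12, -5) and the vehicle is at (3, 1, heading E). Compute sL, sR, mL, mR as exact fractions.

left sensor world pos  = (4, 2); dL² = 113
right sensor world pos = (4, 0); dR² = 89
sL = 200/113 = 200/113
sR = 200/89 = 200/89
mL = -1/2·sL + -1/2·sR = -20200/10057
mR = 1/2·sL + 1·sR = 31500/10057

200/113 200/89 -20200/10057 31500/10057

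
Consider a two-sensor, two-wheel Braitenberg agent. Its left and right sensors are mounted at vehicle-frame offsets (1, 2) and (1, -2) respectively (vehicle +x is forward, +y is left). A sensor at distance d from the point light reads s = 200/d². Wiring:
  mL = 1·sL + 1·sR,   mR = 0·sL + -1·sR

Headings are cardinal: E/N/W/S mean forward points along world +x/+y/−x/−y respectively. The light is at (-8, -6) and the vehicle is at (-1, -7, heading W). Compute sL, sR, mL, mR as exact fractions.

left sensor world pos  = (-2, -9); dL² = 45
right sensor world pos = (-2, -5); dR² = 37
sL = 200/45 = 40/9
sR = 200/37 = 200/37
mL = 1·sL + 1·sR = 3280/333
mR = 0·sL + -1·sR = -200/37

40/9 200/37 3280/333 -200/37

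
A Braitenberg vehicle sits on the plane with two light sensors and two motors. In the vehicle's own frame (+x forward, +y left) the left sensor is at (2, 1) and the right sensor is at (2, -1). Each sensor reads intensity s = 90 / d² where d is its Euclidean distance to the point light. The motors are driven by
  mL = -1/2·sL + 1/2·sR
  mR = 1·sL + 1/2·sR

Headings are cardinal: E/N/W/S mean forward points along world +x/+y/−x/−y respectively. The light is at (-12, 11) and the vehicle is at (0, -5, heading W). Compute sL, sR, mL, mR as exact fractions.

left sensor world pos  = (-2, -6); dL² = 389
right sensor world pos = (-2, -4); dR² = 325
sL = 90/389 = 90/389
sR = 90/325 = 18/65
mL = -1/2·sL + 1/2·sR = 576/25285
mR = 1·sL + 1/2·sR = 9351/25285

90/389 18/65 576/25285 9351/25285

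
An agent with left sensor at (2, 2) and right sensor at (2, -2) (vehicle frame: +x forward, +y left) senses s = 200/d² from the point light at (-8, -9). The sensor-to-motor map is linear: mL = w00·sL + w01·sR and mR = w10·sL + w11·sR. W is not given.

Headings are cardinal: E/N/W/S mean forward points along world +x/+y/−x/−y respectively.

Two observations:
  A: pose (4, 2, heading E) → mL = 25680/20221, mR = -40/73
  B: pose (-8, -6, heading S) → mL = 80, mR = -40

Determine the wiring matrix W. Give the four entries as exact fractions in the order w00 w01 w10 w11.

obs A: pose=(4,2,E) → sL=40/73, sR=200/277, mL=25680/20221, mR=-40/73
obs B: pose=(-8,-6,S) → sL=40, sR=40, mL=80, mR=-40
sensor matrix S = [[40/73, 200/277], [40, 40]]; det S = -140800/20221
solve [mL_A; mL_B] = S·[w00; w01] and [mR_A; mR_B] = S·[w10; w11]:
  w00 = 1, w01 = 1, w10 = -1, w11 = 0

1 1 -1 0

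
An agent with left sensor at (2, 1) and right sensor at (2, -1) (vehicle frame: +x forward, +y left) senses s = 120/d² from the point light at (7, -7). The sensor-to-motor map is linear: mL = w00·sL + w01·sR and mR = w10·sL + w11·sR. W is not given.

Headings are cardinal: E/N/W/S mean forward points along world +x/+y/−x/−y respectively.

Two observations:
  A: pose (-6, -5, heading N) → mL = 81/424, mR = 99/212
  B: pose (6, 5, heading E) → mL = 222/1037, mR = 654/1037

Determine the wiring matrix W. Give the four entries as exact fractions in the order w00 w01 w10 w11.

obs A: pose=(-6,-5,N) → sL=30/53, sR=3/4, mL=81/424, mR=99/212
obs B: pose=(6,5,E) → sL=12/17, sR=60/61, mL=222/1037, mR=654/1037
sensor matrix S = [[30/53, 3/4], [12/17, 60/61]]; det S = 1503/54961
solve [mL_A; mL_B] = S·[w00; w01] and [mR_A; mR_B] = S·[w10; w11]:
  w00 = 1, w01 = -1/2, w10 = -1/2, w11 = 1

1 -1/2 -1/2 1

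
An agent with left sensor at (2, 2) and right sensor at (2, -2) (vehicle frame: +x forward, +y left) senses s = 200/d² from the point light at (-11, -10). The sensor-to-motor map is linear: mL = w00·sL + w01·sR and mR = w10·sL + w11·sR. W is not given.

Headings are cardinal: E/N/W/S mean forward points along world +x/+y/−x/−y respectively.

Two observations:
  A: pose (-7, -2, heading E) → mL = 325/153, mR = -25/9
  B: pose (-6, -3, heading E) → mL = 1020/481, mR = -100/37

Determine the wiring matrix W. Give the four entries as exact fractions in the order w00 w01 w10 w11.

obs A: pose=(-7,-2,E) → sL=25/17, sR=25/9, mL=325/153, mR=-25/9
obs B: pose=(-6,-3,E) → sL=20/13, sR=100/37, mL=1020/481, mR=-100/37
sensor matrix S = [[25/17, 25/9], [20/13, 100/37]]; det S = -22000/73593
solve [mL_A; mL_B] = S·[w00; w01] and [mR_A; mR_B] = S·[w10; w11]:
  w00 = 1/2, w01 = 1/2, w10 = 0, w11 = -1

1/2 1/2 0 -1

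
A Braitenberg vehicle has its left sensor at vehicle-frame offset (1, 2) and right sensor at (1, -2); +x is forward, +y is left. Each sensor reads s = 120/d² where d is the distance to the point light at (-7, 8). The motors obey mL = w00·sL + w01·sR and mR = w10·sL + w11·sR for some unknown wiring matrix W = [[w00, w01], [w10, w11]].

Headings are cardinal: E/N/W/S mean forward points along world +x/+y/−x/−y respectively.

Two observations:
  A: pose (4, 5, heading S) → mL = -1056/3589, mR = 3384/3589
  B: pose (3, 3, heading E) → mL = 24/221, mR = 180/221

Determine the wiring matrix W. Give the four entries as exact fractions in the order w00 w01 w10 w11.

obs A: pose=(4,5,S) → sL=24/37, sR=120/97, mL=-1056/3589, mR=3384/3589
obs B: pose=(3,3,E) → sL=12/13, sR=12/17, mL=24/221, mR=180/221
sensor matrix S = [[24/37, 120/97], [12/13, 12/17]]; det S = -542592/793169
solve [mL_A; mL_B] = S·[w00; w01] and [mR_A; mR_B] = S·[w10; w11]:
  w00 = 1/2, w01 = -1/2, w10 = 1/2, w11 = 1/2

1/2 -1/2 1/2 1/2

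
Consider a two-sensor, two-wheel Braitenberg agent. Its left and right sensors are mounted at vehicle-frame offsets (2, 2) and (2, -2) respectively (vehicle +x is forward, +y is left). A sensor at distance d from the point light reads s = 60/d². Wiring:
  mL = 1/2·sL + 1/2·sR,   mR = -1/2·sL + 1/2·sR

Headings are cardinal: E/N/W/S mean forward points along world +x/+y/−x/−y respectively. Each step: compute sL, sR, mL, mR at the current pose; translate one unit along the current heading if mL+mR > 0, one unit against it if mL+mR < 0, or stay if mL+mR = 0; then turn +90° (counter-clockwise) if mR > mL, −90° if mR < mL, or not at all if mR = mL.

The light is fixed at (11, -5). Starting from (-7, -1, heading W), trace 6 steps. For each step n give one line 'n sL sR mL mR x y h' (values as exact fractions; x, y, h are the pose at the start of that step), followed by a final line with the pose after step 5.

0 15/101 15/109 1575/11009 -60/11009 -7 -1 W
1 20/159 12/65 1604/10335 304/10335 -8 -1 N
2 30/169 30/149 4770/25181 300/25181 -8 0 E
3 12/53 60/409 4044/21677 -864/21677 -7 0 S
4 15/101 15/109 1575/11009 -60/11009 -7 -1 W
5 20/159 12/65 1604/10335 304/10335 -8 -1 N
final -8 0 E

n=0: pose=(-7,-1,W); sL=15/101, sR=15/109; mL=1575/11009, mR=-60/11009; mL+mR=15/109 → advance +1; mR−mL=-15/101 → turn -1·90°
n=1: pose=(-8,-1,N); sL=20/159, sR=12/65; mL=1604/10335, mR=304/10335; mL+mR=12/65 → advance +1; mR−mL=-20/159 → turn -1·90°
n=2: pose=(-8,0,E); sL=30/169, sR=30/149; mL=4770/25181, mR=300/25181; mL+mR=30/149 → advance +1; mR−mL=-30/169 → turn -1·90°
n=3: pose=(-7,0,S); sL=12/53, sR=60/409; mL=4044/21677, mR=-864/21677; mL+mR=60/409 → advance +1; mR−mL=-12/53 → turn -1·90°
n=4: pose=(-7,-1,W); sL=15/101, sR=15/109; mL=1575/11009, mR=-60/11009; mL+mR=15/109 → advance +1; mR−mL=-15/101 → turn -1·90°
n=5: pose=(-8,-1,N); sL=20/159, sR=12/65; mL=1604/10335, mR=304/10335; mL+mR=12/65 → advance +1; mR−mL=-20/159 → turn -1·90°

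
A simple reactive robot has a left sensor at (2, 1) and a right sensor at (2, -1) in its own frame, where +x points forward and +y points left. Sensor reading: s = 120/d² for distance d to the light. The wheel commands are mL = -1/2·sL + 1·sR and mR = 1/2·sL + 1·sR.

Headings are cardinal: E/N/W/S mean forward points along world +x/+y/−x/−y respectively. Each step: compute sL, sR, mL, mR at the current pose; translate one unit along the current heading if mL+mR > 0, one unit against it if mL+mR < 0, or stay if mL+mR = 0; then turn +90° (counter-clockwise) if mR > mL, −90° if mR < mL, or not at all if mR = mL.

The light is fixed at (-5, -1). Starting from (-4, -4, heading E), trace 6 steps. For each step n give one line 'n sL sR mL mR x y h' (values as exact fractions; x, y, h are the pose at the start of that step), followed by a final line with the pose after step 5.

0 120/13 24/5 12/65 612/65 -4 -4 E
1 60 12 -18 42 -3 -4 N
2 40/3 120 340/3 380/3 -3 -3 W
3 6 15/2 9/2 21/2 -4 -3 S
4 120/13 24/5 12/65 612/65 -4 -4 E
5 60 12 -18 42 -3 -4 N
final -3 -3 W

n=0: pose=(-4,-4,E); sL=120/13, sR=24/5; mL=12/65, mR=612/65; mL+mR=48/5 → advance +1; mR−mL=120/13 → turn +1·90°
n=1: pose=(-3,-4,N); sL=60, sR=12; mL=-18, mR=42; mL+mR=24 → advance +1; mR−mL=60 → turn +1·90°
n=2: pose=(-3,-3,W); sL=40/3, sR=120; mL=340/3, mR=380/3; mL+mR=240 → advance +1; mR−mL=40/3 → turn +1·90°
n=3: pose=(-4,-3,S); sL=6, sR=15/2; mL=9/2, mR=21/2; mL+mR=15 → advance +1; mR−mL=6 → turn +1·90°
n=4: pose=(-4,-4,E); sL=120/13, sR=24/5; mL=12/65, mR=612/65; mL+mR=48/5 → advance +1; mR−mL=120/13 → turn +1·90°
n=5: pose=(-3,-4,N); sL=60, sR=12; mL=-18, mR=42; mL+mR=24 → advance +1; mR−mL=60 → turn +1·90°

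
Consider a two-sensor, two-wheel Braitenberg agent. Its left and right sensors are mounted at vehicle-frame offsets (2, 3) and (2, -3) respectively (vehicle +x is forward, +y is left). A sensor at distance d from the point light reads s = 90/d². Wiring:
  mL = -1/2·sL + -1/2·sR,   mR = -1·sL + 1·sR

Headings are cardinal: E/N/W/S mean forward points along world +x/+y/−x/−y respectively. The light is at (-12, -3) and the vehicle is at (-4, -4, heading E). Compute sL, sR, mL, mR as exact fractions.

45/52 45/58 -2475/3016 -135/1508

left sensor world pos  = (-2, -1); dL² = 104
right sensor world pos = (-2, -7); dR² = 116
sL = 90/104 = 45/52
sR = 90/116 = 45/58
mL = -1/2·sL + -1/2·sR = -2475/3016
mR = -1·sL + 1·sR = -135/1508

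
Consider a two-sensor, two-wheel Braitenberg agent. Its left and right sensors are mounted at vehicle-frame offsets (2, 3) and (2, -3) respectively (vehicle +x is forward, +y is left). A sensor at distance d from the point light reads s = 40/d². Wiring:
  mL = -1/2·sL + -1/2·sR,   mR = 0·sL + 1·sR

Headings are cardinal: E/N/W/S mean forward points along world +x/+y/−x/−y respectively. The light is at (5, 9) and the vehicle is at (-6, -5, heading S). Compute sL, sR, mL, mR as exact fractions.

left sensor world pos  = (-3, -7); dL² = 320
right sensor world pos = (-9, -7); dR² = 452
sL = 40/320 = 1/8
sR = 40/452 = 10/113
mL = -1/2·sL + -1/2·sR = -193/1808
mR = 0·sL + 1·sR = 10/113

1/8 10/113 -193/1808 10/113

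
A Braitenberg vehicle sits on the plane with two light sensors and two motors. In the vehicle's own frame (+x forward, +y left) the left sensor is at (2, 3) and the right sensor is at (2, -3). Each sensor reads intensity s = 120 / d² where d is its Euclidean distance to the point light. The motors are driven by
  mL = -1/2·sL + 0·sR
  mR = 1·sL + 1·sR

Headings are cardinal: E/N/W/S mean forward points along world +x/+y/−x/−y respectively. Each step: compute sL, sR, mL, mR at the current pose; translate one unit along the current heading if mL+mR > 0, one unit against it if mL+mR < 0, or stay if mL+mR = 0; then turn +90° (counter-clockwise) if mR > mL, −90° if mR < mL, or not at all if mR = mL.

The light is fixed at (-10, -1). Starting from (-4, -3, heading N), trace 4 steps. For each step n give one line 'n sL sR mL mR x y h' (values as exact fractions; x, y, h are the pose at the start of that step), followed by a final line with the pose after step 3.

0 40/3 40/27 -20/3 400/27 -4 -3 N
1 15/4 6 -15/8 39/4 -4 -2 W
2 120/73 120/13 -60/73 10320/949 -5 -2 S
3 12/5 60/37 -6/5 744/185 -5 -3 E
final -4 -3 N

n=0: pose=(-4,-3,N); sL=40/3, sR=40/27; mL=-20/3, mR=400/27; mL+mR=220/27 → advance +1; mR−mL=580/27 → turn +1·90°
n=1: pose=(-4,-2,W); sL=15/4, sR=6; mL=-15/8, mR=39/4; mL+mR=63/8 → advance +1; mR−mL=93/8 → turn +1·90°
n=2: pose=(-5,-2,S); sL=120/73, sR=120/13; mL=-60/73, mR=10320/949; mL+mR=9540/949 → advance +1; mR−mL=11100/949 → turn +1·90°
n=3: pose=(-5,-3,E); sL=12/5, sR=60/37; mL=-6/5, mR=744/185; mL+mR=522/185 → advance +1; mR−mL=966/185 → turn +1·90°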